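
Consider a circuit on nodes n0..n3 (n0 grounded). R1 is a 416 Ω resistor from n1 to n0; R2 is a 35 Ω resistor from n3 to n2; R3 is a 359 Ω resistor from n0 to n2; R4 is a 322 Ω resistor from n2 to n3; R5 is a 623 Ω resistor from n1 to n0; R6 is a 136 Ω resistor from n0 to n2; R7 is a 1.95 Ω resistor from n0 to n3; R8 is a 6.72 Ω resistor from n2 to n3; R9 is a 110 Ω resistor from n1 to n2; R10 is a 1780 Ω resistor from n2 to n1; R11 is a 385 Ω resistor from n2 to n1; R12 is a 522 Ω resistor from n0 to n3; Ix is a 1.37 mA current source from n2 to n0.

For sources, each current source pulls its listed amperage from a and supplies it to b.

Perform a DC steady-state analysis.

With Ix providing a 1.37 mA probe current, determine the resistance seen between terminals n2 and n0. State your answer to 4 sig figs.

R_eq = 6.812 Ω

Element admittances at DC:
  Y(R1) = 0.002404 S between n1,n0
  Y(R2) = 0.02857 S between n3,n2
  Y(R3) = 0.002786 S between n0,n2
  Y(R4) = 0.003106 S between n2,n3
  Y(R5) = 0.001605 S between n1,n0
  Y(R6) = 0.007353 S between n0,n2
  Y(R7) = 0.5128 S between n0,n3
  Y(R8) = 0.1488 S between n2,n3
  Y(R9) = 0.009091 S between n1,n2
  Y(R10) = 0.0005618 S between n2,n1
  Y(R11) = 0.002597 S between n2,n1
  Y(R12) = 0.001916 S between n0,n3
  Ix: injects 0.00137 A into n0 (from n2)
Assemble and solve the 3×3 MNA system:
  V(n1)=-0.007032  V(n2)=-0.009333  V(n3)=-0.002423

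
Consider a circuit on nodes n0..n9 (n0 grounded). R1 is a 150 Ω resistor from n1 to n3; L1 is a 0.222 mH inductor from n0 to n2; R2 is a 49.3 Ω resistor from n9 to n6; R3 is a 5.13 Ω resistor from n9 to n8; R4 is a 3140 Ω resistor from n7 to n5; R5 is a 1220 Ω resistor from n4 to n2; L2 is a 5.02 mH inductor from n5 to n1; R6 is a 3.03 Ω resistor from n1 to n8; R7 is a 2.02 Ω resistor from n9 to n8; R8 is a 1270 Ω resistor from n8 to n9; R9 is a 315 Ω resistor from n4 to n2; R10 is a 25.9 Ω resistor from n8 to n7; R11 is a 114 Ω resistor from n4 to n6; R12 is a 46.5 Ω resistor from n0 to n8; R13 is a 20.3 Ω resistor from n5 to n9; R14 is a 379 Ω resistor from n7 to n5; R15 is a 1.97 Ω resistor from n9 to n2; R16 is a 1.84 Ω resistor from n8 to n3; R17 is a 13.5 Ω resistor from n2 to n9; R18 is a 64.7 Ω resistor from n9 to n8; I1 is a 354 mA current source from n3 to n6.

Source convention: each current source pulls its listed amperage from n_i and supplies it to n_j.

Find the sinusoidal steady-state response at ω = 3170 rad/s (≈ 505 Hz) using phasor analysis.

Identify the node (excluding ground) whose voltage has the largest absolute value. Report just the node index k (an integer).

MNA unknowns: 9 node voltages V₁..V_9
R1: Y=0.006667+0.000j on G[1,3]
L1: Y=0.000-1.421j on G[0,2]
R2: Y=0.02028+0.000j on G[9,6]
R3: Y=0.1949+0.000j on G[9,8]
R4: Y=0.0003185+0.000j on G[7,5]
R5: Y=0.0008197+0.000j on G[4,2]
L2: Y=0.000-0.06284j on G[5,1]
R6: Y=0.3300+0.000j on G[1,8]
R7: Y=0.4950+0.000j on G[9,8]
R8: Y=0.0007874+0.000j on G[8,9]
R9: Y=0.003175+0.000j on G[4,2]
R10: Y=0.03861+0.000j on G[8,7]
R11: Y=0.008772+0.000j on G[4,6]
R12: Y=0.02151+0.000j on G[0,8]
R13: Y=0.04926+0.000j on G[5,9]
R14: Y=0.002639+0.000j on G[7,5]
R15: Y=0.5076+0.000j on G[9,2]
R16: Y=0.5435+0.000j on G[8,3]
R17: Y=0.07407+0.000j on G[2,9]
R18: Y=0.01546+0.000j on G[9,8]
I1: z[3]−=0.354, z[6]+=0.354
solve → V1=-0.4904-0.03203j, V2=-6.544e-05+0.007847j, V3=-1.162-0.004660j, V4=10.53+0.007944j, V5=-0.3420+0.1867j, V6=15.33+0.007988j, V7=-0.5060+0.009263j, V8=-0.5185-0.004324j, V9=-0.05320+0.008007j

6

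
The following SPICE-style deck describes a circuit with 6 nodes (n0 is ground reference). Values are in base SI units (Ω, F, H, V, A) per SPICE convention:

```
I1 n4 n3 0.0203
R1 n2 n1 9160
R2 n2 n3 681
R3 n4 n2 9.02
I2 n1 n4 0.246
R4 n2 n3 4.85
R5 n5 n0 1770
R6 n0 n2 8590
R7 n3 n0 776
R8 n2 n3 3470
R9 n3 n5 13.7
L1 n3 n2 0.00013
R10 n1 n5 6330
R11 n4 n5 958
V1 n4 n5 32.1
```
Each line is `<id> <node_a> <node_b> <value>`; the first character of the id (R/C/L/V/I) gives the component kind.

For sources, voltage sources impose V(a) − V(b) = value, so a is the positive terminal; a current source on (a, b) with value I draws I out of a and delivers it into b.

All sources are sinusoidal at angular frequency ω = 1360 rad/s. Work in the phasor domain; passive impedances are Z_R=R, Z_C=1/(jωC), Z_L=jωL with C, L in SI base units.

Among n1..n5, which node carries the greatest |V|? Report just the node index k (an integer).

1

MNA unknowns: 5 node voltages V₁..V_5 plus 1 source current (V1)
I1: z[4]−=0.0203, z[3]+=0.0203
R1: Y=0.0001092+0.000j on G[2,1]
R2: Y=0.001468+0.000j on G[2,3]
R3: Y=0.1109+0.000j on G[4,2]
I2: z[1]−=0.246, z[4]+=0.246
R4: Y=0.2062+0.000j on G[2,3]
R5: Y=0.0005650+0.000j on G[5,0]
R6: Y=0.0001164+0.000j on G[0,2]
R7: Y=0.001289+0.000j on G[3,0]
R8: Y=0.0002882+0.000j on G[2,3]
R9: Y=0.07299+0.000j on G[3,5]
L1: Y=0.000-5.656j on G[3,2]
R10: Y=0.0001580+0.000j on G[1,5]
R11: Y=0.001044+0.000j on G[4,5]
V1: row V4−V5=32.1, i_V1 at 4,5
solve → V1=-926.6+0.1283j, V2=5.420+0.1849j, V3=5.410-0.05578j, V4=18.64+0.08912j, V5=-13.46+0.08912j
aux → i_V1=-1.274+0.01062j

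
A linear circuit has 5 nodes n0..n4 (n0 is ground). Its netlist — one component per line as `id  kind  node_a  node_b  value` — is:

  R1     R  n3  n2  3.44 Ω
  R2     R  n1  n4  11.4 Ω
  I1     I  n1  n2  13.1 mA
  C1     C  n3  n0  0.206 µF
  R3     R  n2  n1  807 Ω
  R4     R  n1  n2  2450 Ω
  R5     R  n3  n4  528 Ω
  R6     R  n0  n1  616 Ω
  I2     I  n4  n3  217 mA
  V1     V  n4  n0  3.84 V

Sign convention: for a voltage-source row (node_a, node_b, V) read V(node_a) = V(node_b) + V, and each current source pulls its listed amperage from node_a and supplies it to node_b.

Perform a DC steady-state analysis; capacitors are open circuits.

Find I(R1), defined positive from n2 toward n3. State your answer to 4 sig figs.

-0.09280 A

Element admittances at DC:
  Y(R1) = 0.2907 S between n3,n2
  Y(R2) = 0.08772 S between n1,n4
  I1: injects 0.0131 A into n2 (from n1)
  Y(C1) = 0.000 S between n3,n0
  Y(R3) = 0.001239 S between n2,n1
  Y(R4) = 0.0004082 S between n1,n2
  Y(R5) = 0.001894 S between n3,n4
  Y(R6) = 0.001623 S between n0,n1
  I2: injects 0.217 A into n3 (from n4)
  V1: constraint V(n4)−V(n0) = 3.84
Assemble and solve the 5×5 MNA system:
  V(n1)=4.809  V(n2)=69.10  V(n3)=69.42  V(n4)=3.840
  i(V1)=-0.007807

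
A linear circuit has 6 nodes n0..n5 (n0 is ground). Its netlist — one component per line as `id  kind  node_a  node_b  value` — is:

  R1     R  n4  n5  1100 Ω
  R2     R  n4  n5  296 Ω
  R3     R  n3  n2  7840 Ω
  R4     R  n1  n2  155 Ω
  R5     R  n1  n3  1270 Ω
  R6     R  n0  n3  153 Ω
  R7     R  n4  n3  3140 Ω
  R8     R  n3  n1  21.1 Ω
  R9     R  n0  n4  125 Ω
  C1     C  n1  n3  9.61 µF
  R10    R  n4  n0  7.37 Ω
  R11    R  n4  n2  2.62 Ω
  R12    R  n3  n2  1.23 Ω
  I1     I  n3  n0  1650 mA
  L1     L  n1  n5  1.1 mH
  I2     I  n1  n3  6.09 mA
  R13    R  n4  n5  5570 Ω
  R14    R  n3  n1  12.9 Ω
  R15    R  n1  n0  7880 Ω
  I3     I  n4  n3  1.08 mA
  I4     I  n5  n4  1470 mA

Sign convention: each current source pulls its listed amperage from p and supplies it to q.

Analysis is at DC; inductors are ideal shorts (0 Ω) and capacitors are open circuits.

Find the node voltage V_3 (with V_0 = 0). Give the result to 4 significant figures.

-21.45 V

Apply KCL at each of the 5 non-ground nodes and solve the resulting linear system.
Node n1: branches {R4, R5, R8, C1, L1, I2, R14, R15} → V_1 = -31.70
Node n2: branches {R3, R4, R11, R12} → V_2 = -18.02
Node n3: branches {R3, R5, R6, R7, R8, C1, R12, I1, I2, R14, I3} → V_3 = -21.45
Node n4: branches {R1, R2, R7, R9, R10, R11, R13, I3, I4} → V_4 = -10.48
Node n5: branches {R1, R2, L1, R13, I4} → V_5 = -31.70
Source currents: i(L1)=1.375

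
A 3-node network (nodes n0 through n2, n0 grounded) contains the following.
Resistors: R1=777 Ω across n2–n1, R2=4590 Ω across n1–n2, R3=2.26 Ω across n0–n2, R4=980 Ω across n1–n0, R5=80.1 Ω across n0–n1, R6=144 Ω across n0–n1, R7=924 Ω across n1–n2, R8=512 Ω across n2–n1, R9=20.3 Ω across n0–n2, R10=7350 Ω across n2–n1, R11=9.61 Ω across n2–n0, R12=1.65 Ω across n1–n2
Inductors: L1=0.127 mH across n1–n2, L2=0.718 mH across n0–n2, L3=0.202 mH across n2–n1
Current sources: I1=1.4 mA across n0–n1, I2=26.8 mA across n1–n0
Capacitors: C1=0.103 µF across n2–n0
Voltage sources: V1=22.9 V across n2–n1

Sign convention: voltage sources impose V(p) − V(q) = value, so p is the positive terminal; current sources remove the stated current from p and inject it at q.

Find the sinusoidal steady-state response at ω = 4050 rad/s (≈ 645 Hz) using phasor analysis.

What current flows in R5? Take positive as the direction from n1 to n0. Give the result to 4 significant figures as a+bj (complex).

MNA unknowns: 2 node voltages V₁..V_2 plus 1 source current (V1)
R1: Y=0.001287+0.000j on G[2,1]
R2: Y=0.0002179+0.000j on G[1,2]
R3: Y=0.4425+0.000j on G[0,2]
L1: Y=0.000-1.944j on G[1,2]
R4: Y=0.001020+0.000j on G[1,0]
I1: z[0]−=0.0014, z[1]+=0.0014
R5: Y=0.01248+0.000j on G[0,1]
R6: Y=0.006944+0.000j on G[0,1]
C1: Y=0.000+0.0004171j on G[2,0]
R7: Y=0.001082+0.000j on G[1,2]
R8: Y=0.001953+0.000j on G[2,1]
R9: Y=0.04926+0.000j on G[0,2]
I2: z[1]−=0.0268, z[0]+=0.0268
R10: Y=0.0001361+0.000j on G[2,1]
R11: Y=0.1041+0.000j on G[2,0]
R12: Y=0.6061+0.000j on G[1,2]
L2: Y=0.000-0.3439j on G[0,2]
L3: Y=0.000-1.222j on G[2,1]
V1: row V2−V1=22.9, i_V1 at 2,1
solve → V1=-22.35+0.3056j, V2=0.5483+0.3056j
aux → i_V1=-14.42+72.52j

-0.2790+0.003816j A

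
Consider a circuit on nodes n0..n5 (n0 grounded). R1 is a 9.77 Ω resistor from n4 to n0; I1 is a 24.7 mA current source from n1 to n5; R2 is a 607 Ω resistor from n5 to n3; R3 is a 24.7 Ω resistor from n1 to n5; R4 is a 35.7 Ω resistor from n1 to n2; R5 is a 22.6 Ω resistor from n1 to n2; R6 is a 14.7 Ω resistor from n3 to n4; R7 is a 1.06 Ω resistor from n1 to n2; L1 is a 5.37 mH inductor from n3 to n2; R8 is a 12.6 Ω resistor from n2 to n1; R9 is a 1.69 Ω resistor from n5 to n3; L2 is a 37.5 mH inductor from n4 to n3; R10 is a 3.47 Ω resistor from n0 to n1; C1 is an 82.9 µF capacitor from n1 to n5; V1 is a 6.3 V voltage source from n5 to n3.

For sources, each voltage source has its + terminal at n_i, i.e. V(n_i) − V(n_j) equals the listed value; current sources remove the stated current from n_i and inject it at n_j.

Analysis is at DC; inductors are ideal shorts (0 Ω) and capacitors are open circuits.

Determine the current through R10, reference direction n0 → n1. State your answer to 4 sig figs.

Element admittances at DC:
  Y(R1) = 0.1024 S between n4,n0
  I1: injects 0.0247 A into n5 (from n1)
  Y(R2) = 0.001647 S between n5,n3
  Y(R3) = 0.04049 S between n1,n5
  Y(R4) = 0.02801 S between n1,n2
  Y(R5) = 0.04425 S between n1,n2
  Y(R6) = 0.06803 S between n3,n4
  Y(R7) = 0.9434 S between n1,n2
  L1: short n3↔n2 (DC inductor)
  Y(R8) = 0.07937 S between n2,n1
  Y(R9) = 0.5917 S between n5,n3
  L2: short n4↔n3 (DC inductor)
  Y(R10) = 0.2882 S between n0,n1
  Y(C1) = 0.000 S between n1,n5
  V1: constraint V(n5)−V(n3) = 6.3
Assemble and solve the 8×8 MNA system:
  V(n1)=0.04985  V(n2)=-0.1404  V(n3)=-0.1404  V(n4)=-0.1404  V(n5)=6.160
  i(L1)=-0.2083  i(L2)=0.01437  i(V1)=-3.961

-0.01437 A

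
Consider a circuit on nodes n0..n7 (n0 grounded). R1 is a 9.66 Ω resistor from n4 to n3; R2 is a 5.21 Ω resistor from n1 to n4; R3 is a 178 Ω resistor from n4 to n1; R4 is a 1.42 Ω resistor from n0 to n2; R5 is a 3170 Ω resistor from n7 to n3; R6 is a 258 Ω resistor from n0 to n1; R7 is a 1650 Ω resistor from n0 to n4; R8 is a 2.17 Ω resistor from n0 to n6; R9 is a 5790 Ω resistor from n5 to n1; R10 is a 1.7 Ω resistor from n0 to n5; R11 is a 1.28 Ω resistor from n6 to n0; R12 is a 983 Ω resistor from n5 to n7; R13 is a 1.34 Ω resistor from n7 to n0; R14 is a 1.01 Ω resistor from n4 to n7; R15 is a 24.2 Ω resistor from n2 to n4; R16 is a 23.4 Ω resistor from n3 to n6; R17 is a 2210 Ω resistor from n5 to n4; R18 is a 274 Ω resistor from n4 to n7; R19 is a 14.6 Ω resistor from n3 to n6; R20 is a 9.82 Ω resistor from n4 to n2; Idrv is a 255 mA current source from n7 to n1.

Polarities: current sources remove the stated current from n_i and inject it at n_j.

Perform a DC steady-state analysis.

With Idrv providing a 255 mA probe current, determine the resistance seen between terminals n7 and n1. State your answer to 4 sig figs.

MNA unknowns: 7 node voltages V₁..V_7
R1: Y=0.1035 on G[4,3]
R2: Y=0.1919 on G[1,4]
R3: Y=0.005618 on G[4,1]
R4: Y=0.7042 on G[0,2]
R5: Y=0.0003155 on G[7,3]
R6: Y=0.003876 on G[0,1]
R7: Y=0.0006061 on G[0,4]
R8: Y=0.4608 on G[0,6]
R9: Y=0.0001727 on G[5,1]
R10: Y=0.5882 on G[0,5]
R11: Y=0.7812 on G[6,0]
R12: Y=0.001017 on G[5,7]
R13: Y=0.7463 on G[7,0]
R14: Y=0.9901 on G[4,7]
R15: Y=0.04132 on G[2,4]
R16: Y=0.04274 on G[3,6]
R17: Y=0.0004525 on G[5,4]
R18: Y=0.003650 on G[4,7]
R19: Y=0.06849 on G[3,6]
R20: Y=0.1018 on G[4,2]
Idrv: z[7]−=0.255, z[1]+=0.255
solve → V1=1.435, V2=0.02928, V3=0.08706, V4=0.1733, V5=0.0004711, V6=0.007156, V7=-0.04751

R_eq = 5.813 Ω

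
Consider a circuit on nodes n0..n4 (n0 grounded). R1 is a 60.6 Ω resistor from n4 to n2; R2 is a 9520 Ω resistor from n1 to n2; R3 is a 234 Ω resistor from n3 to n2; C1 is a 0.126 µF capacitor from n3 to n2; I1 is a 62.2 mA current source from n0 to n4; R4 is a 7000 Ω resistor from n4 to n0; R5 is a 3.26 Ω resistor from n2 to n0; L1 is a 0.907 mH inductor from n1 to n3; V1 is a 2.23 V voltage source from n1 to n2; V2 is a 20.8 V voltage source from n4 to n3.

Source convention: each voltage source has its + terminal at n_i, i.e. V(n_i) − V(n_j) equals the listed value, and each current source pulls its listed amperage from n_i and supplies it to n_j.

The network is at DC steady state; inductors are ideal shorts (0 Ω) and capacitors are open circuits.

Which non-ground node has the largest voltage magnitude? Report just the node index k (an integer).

4

Element admittances at DC:
  Y(R1) = 0.01650 S between n4,n2
  Y(R2) = 0.0001050 S between n1,n2
  Y(R3) = 0.004274 S between n3,n2
  Y(C1) = 0.000 S between n3,n2
  I1: injects 0.0622 A into n4 (from n0)
  Y(R4) = 0.0001429 S between n4,n0
  Y(R5) = 0.3067 S between n2,n0
  L1: short n1↔n3 (DC inductor)
  V1: constraint V(n1)−V(n2) = 2.23
  V2: constraint V(n4)−V(n3) = 20.8
Assemble and solve the 7×7 MNA system:
  V(n1)=2.422  V(n2)=0.1920  V(n3)=2.422  V(n4)=23.22
  i(L1)=0.3307  i(V1)=-0.3309  i(V2)=-0.3212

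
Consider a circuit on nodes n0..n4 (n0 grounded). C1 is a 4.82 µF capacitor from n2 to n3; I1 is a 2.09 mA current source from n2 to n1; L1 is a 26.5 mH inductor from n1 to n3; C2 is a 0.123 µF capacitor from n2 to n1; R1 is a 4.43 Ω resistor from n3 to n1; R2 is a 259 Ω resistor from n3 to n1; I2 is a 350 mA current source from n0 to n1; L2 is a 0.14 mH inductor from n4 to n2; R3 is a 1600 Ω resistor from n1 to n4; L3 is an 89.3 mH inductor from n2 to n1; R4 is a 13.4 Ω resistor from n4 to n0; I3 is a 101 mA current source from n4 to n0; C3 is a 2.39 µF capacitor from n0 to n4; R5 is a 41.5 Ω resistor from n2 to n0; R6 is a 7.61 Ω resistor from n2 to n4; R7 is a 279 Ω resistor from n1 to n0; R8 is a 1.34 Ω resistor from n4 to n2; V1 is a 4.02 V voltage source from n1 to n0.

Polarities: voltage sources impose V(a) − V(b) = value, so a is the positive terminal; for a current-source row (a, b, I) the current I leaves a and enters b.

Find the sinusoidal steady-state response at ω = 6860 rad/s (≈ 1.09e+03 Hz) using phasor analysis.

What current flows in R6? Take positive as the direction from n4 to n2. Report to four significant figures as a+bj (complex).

0.002871-0.01066j A

MNA unknowns: 4 node voltages V₁..V_4 plus 1 source current (V1)
C1: Y=0.000+0.03307j on G[2,3]
I1: z[2]−=0.00209, z[1]+=0.00209
L1: Y=0.000-0.005501j on G[1,3]
C2: Y=0.000+0.0008438j on G[2,1]
R1: Y=0.2257+0.000j on G[3,1]
R2: Y=0.003861+0.000j on G[3,1]
I2: z[0]−=0.35, z[1]+=0.35
L2: Y=0.000-1.041j on G[4,2]
R3: Y=0.0006250+0.000j on G[1,4]
L3: Y=0.000-0.001632j on G[2,1]
R4: Y=0.07463+0.000j on G[4,0]
I3: z[4]−=0.101, z[0]+=0.101
C3: Y=0.000+0.01640j on G[0,4]
R5: Y=0.02410+0.000j on G[2,0]
R6: Y=0.1314+0.000j on G[2,4]
R7: Y=0.003584+0.000j on G[1,0]
R8: Y=0.7463+0.000j on G[4,2]
V1: row V1−V0=4.02, i_V1 at 1,0
solve → V1=4.020+0.000j, V2=-0.1827+1.365j, V3=3.755-0.5734j, V4=-0.1609+1.284j
aux → i_V1=0.2720-0.1261j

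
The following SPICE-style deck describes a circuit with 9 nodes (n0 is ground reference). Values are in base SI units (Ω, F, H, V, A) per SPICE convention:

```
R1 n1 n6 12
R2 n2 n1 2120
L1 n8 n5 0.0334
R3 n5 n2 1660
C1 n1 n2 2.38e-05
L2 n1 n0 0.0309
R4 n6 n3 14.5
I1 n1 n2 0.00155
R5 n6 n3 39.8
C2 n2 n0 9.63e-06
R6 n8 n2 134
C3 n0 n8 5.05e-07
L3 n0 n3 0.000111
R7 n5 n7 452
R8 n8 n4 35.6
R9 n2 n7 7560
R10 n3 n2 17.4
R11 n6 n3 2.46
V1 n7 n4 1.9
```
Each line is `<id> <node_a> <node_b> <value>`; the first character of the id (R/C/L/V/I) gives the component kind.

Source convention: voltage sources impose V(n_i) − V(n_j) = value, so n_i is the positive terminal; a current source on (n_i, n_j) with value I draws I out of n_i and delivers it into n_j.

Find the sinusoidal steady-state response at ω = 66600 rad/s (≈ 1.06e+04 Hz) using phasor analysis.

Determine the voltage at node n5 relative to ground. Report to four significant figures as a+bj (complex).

1.413+0.2639j V

Element admittances at ω=66600 rad/s:
  Y(R1) = 0.08333+0.000j S between n1,n6
  Y(R2) = 0.0004717+0.000j S between n2,n1
  Y(L1) = 0.000-0.0004496j S between n8,n5
  Y(R3) = 0.0006024+0.000j S between n5,n2
  Y(C1) = 0.000+1.585j S between n1,n2
  Y(L2) = 0.000-0.0004859j S between n1,n0
  Y(R4) = 0.06897+0.000j S between n6,n3
  I1: injects 0.00155 A into n2 (from n1)
  Y(R5) = 0.02513+0.000j S between n6,n3
  Y(C2) = 0.000+0.6414j S between n2,n0
  Y(R6) = 0.007463+0.000j S between n8,n2
  Y(C3) = 0.000+0.03363j S between n0,n8
  Y(L3) = 0.000-0.1353j S between n0,n3
  Y(R7) = 0.002212+0.000j S between n5,n7
  Y(R8) = 0.02809+0.000j S between n8,n4
  Y(R9) = 0.0001323+0.000j S between n2,n7
  Y(R10) = 0.05747+0.000j S between n3,n2
  Y(R11) = 0.4065+0.000j S between n6,n3
  V1: constraint V(n7)−V(n4) = 1.9
Assemble and solve the 9×9 MNA system:
  V(n1)=0.0008402-0.0006018j  V(n2)=0.0008167-0.001576j  V(n3)=0.0009124-7.881e-05j  V(n4)=-0.05462+0.04662j  V(n5)=1.413+0.2639j  V(n6)=0.0009021-0.0001535j  V(n7)=1.845+0.04662j  V(n8)=-0.01189+0.02973j
  i(V1)=-0.001200+0.0004744j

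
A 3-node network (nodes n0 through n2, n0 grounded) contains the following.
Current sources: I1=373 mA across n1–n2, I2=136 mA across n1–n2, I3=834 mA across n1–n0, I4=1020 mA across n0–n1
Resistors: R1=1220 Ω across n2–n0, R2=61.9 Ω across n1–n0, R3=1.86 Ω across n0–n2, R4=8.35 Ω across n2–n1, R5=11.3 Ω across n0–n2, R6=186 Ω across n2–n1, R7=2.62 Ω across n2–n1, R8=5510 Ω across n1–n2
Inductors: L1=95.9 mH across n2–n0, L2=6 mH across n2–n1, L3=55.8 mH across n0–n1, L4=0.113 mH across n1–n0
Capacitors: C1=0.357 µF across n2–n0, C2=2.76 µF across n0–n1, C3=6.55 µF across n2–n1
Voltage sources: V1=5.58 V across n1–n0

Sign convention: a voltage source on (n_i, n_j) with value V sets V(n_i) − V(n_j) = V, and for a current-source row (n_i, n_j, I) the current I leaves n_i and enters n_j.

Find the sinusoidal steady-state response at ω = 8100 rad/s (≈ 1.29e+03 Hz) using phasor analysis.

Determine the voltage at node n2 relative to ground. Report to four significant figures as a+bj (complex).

Element admittances at ω=8100 rad/s:
  I1: injects 0.373 A into n2 (from n1)
  Y(R1) = 0.0008197+0.000j S between n2,n0
  Y(L1) = 0.000-0.001287j S between n2,n0
  I2: injects 0.136 A into n2 (from n1)
  Y(R2) = 0.01616+0.000j S between n1,n0
  Y(R3) = 0.5376+0.000j S between n0,n2
  Y(R4) = 0.1198+0.000j S between n2,n1
  Y(L2) = 0.000-0.02058j S between n2,n1
  Y(R5) = 0.08850+0.000j S between n0,n2
  Y(L3) = 0.000-0.002212j S between n0,n1
  Y(R6) = 0.005376+0.000j S between n2,n1
  Y(C1) = 0.000+0.002892j S between n2,n0
  Y(L4) = 0.000-1.093j S between n1,n0
  Y(R7) = 0.3817+0.000j S between n2,n1
  Y(C2) = 0.000+0.02236j S between n0,n1
  Y(R8) = 0.0001815+0.000j S between n1,n2
  I3: injects 0.834 A into n0 (from n1)
  Y(C3) = 0.000+0.05305j S between n2,n1
  I4: injects 1.02 A into n1 (from n0)
  V1: constraint V(n1)−V(n0) = 5.58
Assemble and solve the 3×3 MNA system:
  V(n1)=5.580+0.000j  V(n2)=2.946+0.07128j
  i(V1)=-1.751+5.935j

2.946+0.07128j V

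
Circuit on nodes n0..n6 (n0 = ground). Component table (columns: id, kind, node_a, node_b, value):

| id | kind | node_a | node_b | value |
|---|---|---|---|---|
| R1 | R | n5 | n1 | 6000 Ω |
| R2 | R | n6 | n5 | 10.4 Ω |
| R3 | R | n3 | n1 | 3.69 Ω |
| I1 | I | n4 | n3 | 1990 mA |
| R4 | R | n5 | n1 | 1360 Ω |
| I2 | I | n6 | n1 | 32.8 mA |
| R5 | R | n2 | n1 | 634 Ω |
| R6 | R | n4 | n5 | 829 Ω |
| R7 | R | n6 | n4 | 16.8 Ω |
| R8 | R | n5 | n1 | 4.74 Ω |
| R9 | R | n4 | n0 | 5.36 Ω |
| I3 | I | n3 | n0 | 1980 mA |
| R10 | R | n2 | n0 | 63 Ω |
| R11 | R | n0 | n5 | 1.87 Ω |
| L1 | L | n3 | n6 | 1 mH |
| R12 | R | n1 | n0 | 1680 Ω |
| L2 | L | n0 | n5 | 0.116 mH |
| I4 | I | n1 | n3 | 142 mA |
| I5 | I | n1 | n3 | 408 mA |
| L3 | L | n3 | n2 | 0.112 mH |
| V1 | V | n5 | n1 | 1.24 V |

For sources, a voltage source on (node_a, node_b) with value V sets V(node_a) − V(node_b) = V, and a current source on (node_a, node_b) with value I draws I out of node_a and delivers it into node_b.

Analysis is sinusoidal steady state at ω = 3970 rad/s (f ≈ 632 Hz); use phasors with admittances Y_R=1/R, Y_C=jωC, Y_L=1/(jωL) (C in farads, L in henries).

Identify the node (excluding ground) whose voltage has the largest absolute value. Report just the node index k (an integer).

Apply KCL at each of the 6 non-ground nodes and solve the resulting linear system.
Node n1: branches {R1, R3, R4, I2, R5, R8, R12, I4, I5, V1} → V_1 = -1.305-0.1774j
Node n2: branches {R5, R10, L3} → V_2 = -0.5434+0.3234j
Node n3: branches {R3, I1, I3, L1, I4, I5, L3} → V_3 = -0.5460+0.3200j
Node n4: branches {I1, R6, R7, R9} → V_4 = -8.313-0.2696j
Node n5: branches {R1, R2, R4, R6, R8, R11, L2, V1} → V_5 = -0.06453-0.1774j
Node n6: branches {R2, I2, R7, L1} → V_6 = -1.105-1.117j
Source currents: i(V1)=0.04694-0.1357j

4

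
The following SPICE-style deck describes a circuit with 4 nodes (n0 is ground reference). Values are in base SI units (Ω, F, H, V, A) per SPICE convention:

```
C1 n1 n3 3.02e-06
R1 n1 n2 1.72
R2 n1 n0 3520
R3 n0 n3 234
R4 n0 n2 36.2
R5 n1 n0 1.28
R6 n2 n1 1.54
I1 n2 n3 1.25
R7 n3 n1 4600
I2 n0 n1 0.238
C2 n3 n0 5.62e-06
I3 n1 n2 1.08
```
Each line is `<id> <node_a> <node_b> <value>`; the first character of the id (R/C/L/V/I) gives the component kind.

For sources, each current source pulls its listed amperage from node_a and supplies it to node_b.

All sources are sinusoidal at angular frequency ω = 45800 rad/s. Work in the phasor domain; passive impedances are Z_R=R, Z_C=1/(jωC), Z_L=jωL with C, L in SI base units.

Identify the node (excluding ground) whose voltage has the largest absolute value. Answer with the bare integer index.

MNA unknowns: 3 node voltages V₁..V_3
C1: Y=0.000+0.1383j on G[1,3]
R1: Y=0.5814+0.000j on G[1,2]
R2: Y=0.0002841+0.000j on G[1,0]
R3: Y=0.004274+0.000j on G[0,3]
R4: Y=0.02762+0.000j on G[0,2]
R5: Y=0.7812+0.000j on G[1,0]
R6: Y=0.6494+0.000j on G[2,1]
I1: z[2]−=1.25, z[3]+=1.25
R7: Y=0.0002174+0.000j on G[3,1]
I2: z[0]−=0.238, z[1]+=0.238
C2: Y=0.000+0.2574j on G[3,0]
I3: z[1]−=1.08, z[2]+=1.08
solve → V1=-0.6969+0.08277j, V2=-0.8167+0.08096j, V3=-0.2080-3.132j

3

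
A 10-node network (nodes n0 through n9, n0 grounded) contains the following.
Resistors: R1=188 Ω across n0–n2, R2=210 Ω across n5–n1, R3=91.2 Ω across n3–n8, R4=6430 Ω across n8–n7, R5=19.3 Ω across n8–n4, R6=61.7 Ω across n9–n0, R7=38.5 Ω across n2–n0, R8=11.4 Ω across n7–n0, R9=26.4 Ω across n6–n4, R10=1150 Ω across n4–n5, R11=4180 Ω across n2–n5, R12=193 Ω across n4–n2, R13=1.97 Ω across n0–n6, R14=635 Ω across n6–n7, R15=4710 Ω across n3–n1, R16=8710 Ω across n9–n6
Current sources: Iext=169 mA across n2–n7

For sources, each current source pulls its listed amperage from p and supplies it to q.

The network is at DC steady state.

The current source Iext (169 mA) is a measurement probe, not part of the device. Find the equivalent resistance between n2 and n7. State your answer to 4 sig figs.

R_eq = 38.97 Ω

MNA unknowns: 9 node voltages V₁..V_9
R1: Y=0.005319 on G[0,2]
R2: Y=0.004762 on G[5,1]
R3: Y=0.01096 on G[3,8]
R4: Y=0.0001555 on G[8,7]
R5: Y=0.05181 on G[8,4]
R6: Y=0.01621 on G[9,0]
R7: Y=0.02597 on G[2,0]
R8: Y=0.08772 on G[7,0]
R9: Y=0.03788 on G[6,4]
R10: Y=0.0008696 on G[4,5]
R11: Y=0.0002392 on G[2,5]
R12: Y=0.005181 on G[4,2]
R13: Y=0.5076 on G[0,6]
R14: Y=0.001575 on G[6,7]
R15: Y=0.0002123 on G[3,1]
R16: Y=0.0001148 on G[9,6]
Iext: z[2]−=0.169, z[7]+=0.169
solve → V1=-1.323, V2=-4.698, V3=-0.6161, V4=-0.6070, V5=-1.354, V6=-0.03659, V7=1.888, V8=-0.6025, V9=-0.0002574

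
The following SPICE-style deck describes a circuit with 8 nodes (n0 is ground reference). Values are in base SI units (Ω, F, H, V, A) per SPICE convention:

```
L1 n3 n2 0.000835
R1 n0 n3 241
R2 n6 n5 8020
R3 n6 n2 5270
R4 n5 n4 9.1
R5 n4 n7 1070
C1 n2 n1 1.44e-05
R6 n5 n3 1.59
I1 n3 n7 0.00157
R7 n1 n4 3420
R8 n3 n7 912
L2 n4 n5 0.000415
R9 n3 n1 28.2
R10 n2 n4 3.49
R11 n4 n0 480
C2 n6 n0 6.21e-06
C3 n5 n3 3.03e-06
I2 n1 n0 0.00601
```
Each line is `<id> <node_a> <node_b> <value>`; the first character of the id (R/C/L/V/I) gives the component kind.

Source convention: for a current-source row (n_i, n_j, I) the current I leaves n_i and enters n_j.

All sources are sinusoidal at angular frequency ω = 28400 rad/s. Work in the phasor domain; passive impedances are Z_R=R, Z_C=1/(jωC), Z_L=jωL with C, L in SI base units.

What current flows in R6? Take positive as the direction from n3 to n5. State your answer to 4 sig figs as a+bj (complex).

0.001646+0.0006167j A

MNA unknowns: 7 node voltages V₁..V_7
L1: Y=0.000-0.04217j on G[3,2]
R1: Y=0.004149+0.000j on G[0,3]
R2: Y=0.0001247+0.000j on G[6,5]
R3: Y=0.0001898+0.000j on G[6,2]
R4: Y=0.1099+0.000j on G[5,4]
R5: Y=0.0009346+0.000j on G[4,7]
C1: Y=0.000+0.4090j on G[2,1]
R6: Y=0.6289+0.000j on G[5,3]
I1: z[3]−=0.00157, z[7]+=0.00157
R7: Y=0.0002924+0.000j on G[1,4]
R8: Y=0.001096+0.000j on G[3,7]
L2: Y=0.000-0.08485j on G[4,5]
R9: Y=0.03546+0.000j on G[3,1]
R10: Y=0.2865+0.000j on G[2,4]
R11: Y=0.002083+0.000j on G[4,0]
C2: Y=0.000+0.1764j on G[6,0]
C3: Y=0.000+0.08605j on G[5,3]
I2: z[1]−=0.00601, z[0]+=0.00601
solve → V1=-0.9378+0.001237j, V2=-0.9381-0.01143j, V3=-0.9145+0.004753j, V4=-0.9230-0.008401j, V5=-0.9171+0.003773j, V6=-1.259e-05+0.001658j, V7=-0.1454-0.001300j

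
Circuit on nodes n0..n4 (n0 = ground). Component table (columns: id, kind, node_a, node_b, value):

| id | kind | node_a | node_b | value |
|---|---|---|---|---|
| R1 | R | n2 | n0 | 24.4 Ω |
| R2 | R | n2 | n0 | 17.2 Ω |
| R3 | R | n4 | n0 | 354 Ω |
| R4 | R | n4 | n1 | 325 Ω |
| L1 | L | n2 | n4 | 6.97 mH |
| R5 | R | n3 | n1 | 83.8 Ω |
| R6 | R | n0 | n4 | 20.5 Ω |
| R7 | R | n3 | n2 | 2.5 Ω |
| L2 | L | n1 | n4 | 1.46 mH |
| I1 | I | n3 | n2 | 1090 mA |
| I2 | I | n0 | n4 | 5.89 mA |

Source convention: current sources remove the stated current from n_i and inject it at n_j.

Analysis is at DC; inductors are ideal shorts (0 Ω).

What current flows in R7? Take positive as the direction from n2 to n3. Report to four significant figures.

Apply KCL at each of the 4 non-ground nodes and solve the resulting linear system.
Node n1: branches {R4, R5, L2} → V_1 = 0.03908
Node n2: branches {R1, R2, L1, R7, I1} → V_2 = 0.03908
Node n3: branches {R5, R7, I1} → V_3 = -2.607
Node n4: branches {R3, R4, L1, R6, L2, I2} → V_4 = 0.03908
Source currents: i(L1)=0.02770, i(L2)=-0.03158

1.058 A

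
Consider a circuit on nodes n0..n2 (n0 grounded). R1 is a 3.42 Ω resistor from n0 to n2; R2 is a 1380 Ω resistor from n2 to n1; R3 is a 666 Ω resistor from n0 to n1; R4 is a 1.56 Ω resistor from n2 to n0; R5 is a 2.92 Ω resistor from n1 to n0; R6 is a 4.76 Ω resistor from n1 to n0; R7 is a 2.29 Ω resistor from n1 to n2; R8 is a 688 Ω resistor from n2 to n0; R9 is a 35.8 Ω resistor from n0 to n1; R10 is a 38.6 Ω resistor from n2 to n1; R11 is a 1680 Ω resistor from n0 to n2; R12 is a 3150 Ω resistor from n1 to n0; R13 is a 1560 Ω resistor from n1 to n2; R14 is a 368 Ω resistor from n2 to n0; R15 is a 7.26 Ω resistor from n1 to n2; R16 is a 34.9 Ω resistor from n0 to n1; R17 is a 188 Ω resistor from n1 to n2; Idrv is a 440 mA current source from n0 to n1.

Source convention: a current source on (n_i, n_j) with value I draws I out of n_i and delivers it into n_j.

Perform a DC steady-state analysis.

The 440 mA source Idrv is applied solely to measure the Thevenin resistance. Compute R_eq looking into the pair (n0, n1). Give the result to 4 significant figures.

R_eq = 1.021 Ω

Apply KCL at each of the 2 non-ground nodes and solve the resulting linear system.
Node n1: branches {R2, R3, R5, R6, R7, R9, R10, R12, R13, R15, R16, R17, Idrv} → V_1 = 0.4492
Node n2: branches {R1, R2, R4, R7, R8, R10, R11, R13, R14, R15, R17} → V_2 = 0.1765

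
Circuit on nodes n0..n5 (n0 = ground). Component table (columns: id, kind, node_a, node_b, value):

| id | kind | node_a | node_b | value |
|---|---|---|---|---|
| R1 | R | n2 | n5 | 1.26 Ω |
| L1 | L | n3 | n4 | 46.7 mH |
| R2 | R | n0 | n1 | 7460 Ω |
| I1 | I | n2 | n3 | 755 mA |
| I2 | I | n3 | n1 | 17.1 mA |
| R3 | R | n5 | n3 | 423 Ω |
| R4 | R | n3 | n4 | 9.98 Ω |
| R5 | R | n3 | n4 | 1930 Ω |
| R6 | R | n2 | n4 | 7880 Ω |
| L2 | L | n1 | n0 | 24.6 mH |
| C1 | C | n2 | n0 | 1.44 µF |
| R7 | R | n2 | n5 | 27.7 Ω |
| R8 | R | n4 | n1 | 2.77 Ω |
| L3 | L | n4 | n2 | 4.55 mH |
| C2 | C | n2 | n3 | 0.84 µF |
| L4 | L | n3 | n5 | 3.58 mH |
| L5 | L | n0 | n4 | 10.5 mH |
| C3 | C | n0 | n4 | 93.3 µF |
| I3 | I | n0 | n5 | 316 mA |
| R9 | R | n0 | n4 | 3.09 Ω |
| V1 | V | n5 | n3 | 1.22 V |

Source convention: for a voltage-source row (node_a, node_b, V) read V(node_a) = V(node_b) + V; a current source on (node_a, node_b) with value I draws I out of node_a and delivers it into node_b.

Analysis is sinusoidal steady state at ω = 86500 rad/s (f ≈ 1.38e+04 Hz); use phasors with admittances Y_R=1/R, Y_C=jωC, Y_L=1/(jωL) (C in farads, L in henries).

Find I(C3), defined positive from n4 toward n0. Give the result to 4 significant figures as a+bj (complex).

MNA unknowns: 5 node voltages V₁..V_5 plus 1 source current (V1)
R1: Y=0.7937+0.000j on G[2,5]
L1: Y=0.000-0.0002476j on G[3,4]
R2: Y=0.0001340+0.000j on G[0,1]
I1: z[2]−=0.755, z[3]+=0.755
I2: z[3]−=0.0171, z[1]+=0.0171
R3: Y=0.002364+0.000j on G[5,3]
R4: Y=0.1002+0.000j on G[3,4]
R5: Y=0.0005181+0.000j on G[3,4]
R6: Y=0.0001269+0.000j on G[2,4]
L2: Y=0.000-0.0004699j on G[1,0]
C1: Y=0.000+0.1246j on G[2,0]
R7: Y=0.03610+0.000j on G[2,5]
R8: Y=0.3610+0.000j on G[4,1]
L3: Y=0.000-0.002541j on G[4,2]
C2: Y=0.000+0.07266j on G[2,3]
L4: Y=0.000-0.003229j on G[3,5]
L5: Y=0.000-0.001101j on G[0,4]
C3: Y=0.000+8.070j on G[0,4]
I3: z[0]−=0.316, z[5]+=0.316
R9: Y=0.3236+0.000j on G[0,4]
V1: row V5−V3=1.22, i_V1 at 5,3
solve → V1=0.03052-0.01577j, V2=1.133-1.556j, V3=1.067-1.384j, V4=-0.01686-0.01582j, V5=2.287-1.384j
aux → i_V1=-0.6444-0.1389j

0.1277-0.1360j A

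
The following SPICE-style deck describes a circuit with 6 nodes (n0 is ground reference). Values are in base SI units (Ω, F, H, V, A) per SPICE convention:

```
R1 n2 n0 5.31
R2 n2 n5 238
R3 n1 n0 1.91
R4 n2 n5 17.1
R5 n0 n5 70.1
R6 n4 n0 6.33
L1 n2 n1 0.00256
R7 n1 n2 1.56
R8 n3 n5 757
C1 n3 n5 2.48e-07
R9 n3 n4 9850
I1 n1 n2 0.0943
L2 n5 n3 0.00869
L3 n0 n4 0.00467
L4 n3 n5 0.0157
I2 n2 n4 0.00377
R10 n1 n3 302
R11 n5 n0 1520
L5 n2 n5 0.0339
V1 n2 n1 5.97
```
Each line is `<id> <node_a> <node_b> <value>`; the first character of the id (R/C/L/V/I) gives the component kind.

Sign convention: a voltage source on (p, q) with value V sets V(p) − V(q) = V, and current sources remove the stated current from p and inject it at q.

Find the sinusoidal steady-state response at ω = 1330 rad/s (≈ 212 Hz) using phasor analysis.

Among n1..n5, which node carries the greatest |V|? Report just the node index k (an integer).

2

MNA unknowns: 5 node voltages V₁..V_5 plus 1 source current (V1)
R1: Y=0.1883+0.000j on G[2,0]
R2: Y=0.004202+0.000j on G[2,5]
R3: Y=0.5236+0.000j on G[1,0]
R4: Y=0.05848+0.000j on G[2,5]
R5: Y=0.01427+0.000j on G[0,5]
R6: Y=0.1580+0.000j on G[4,0]
L1: Y=0.000-0.2937j on G[2,1]
R7: Y=0.6410+0.000j on G[1,2]
R8: Y=0.001321+0.000j on G[3,5]
C1: Y=0.000+0.0003298j on G[3,5]
R9: Y=0.0001015+0.000j on G[3,4]
I1: z[1]−=0.0943, z[2]+=0.0943
L2: Y=0.000-0.08652j on G[5,3]
L3: Y=0.000-0.1610j on G[0,4]
L4: Y=0.000-0.04789j on G[3,5]
I2: z[2]−=0.00377, z[4]+=0.00377
R10: Y=0.003311+0.000j on G[1,3]
R11: Y=0.0006579+0.000j on G[5,0]
L5: Y=0.000-0.02218j on G[2,5]
V1: row V2−V1=5.97, i_V1 at 2,1
solve → V1=-1.655+0.005431j, V2=4.315+0.005431j, V3=3.332-0.3819j, V4=0.01288+0.01287j, V5=3.343-0.2564j
aux → i_V1=-4.616+1.758j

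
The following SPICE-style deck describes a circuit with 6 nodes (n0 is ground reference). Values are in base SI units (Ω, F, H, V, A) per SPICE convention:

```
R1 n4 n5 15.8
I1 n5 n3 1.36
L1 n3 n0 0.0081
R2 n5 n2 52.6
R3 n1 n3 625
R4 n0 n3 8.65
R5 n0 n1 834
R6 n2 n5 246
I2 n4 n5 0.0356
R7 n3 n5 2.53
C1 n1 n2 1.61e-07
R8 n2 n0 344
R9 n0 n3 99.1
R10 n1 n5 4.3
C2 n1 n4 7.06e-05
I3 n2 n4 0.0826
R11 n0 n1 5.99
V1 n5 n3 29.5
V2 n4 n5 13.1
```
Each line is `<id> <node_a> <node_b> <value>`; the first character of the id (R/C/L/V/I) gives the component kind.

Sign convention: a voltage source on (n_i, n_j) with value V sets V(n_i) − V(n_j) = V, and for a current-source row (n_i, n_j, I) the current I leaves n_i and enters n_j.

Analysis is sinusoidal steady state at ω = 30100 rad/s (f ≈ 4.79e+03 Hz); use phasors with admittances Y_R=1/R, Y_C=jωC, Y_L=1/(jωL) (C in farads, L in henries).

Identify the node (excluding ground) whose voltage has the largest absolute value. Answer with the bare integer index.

3

Apply KCL at each of the 5 non-ground nodes and solve the resulting linear system.
Node n1: branches {R3, R5, C1, R10, C2, R11} → V_1 = 18.05+0.8691j
Node n2: branches {R2, R6, C1, R8, I3} → V_2 = 1.674+1.297j
Node n3: branches {I1, L1, R3, R4, R7, R9, V1} → V_3 = -24.13-1.980j
Node n4: branches {R1, I2, C2, I3, V2} → V_4 = 18.47-1.980j
Node n5: branches {R1, I1, R2, R6, I2, R7, R10, V1, V2} → V_5 = 5.375-1.980j
Source currents: i(V1)=-16.13-0.1545j, i(V2)=-6.836-0.8926j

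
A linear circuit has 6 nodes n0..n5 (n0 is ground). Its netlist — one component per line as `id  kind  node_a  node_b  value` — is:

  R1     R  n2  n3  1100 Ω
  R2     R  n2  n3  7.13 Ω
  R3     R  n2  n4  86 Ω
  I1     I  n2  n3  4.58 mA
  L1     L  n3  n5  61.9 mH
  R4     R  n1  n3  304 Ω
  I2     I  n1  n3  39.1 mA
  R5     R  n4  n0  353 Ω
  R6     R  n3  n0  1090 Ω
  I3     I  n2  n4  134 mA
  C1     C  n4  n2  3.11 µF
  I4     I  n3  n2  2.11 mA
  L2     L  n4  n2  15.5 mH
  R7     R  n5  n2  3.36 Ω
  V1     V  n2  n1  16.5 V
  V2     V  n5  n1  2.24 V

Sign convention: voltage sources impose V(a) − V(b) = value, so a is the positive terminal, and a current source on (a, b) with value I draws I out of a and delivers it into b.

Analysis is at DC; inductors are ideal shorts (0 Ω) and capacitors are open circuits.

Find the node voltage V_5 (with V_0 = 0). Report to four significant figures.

Element admittances at DC:
  Y(R1) = 0.0009091 S between n2,n3
  Y(R2) = 0.1403 S between n2,n3
  Y(R3) = 0.01163 S between n2,n4
  I1: injects 0.00458 A into n3 (from n2)
  L1: short n3↔n5 (DC inductor)
  Y(R4) = 0.003289 S between n1,n3
  I2: injects 0.0391 A into n3 (from n1)
  Y(R5) = 0.002833 S between n4,n0
  Y(R6) = 0.0009174 S between n3,n0
  I3: injects 0.134 A into n4 (from n2)
  Y(C1) = 0.000 S between n4,n2
  I4: injects 0.00211 A into n2 (from n3)
  L2: short n4↔n2 (DC inductor)
  Y(R7) = 0.2976 S between n5,n2
  V1: constraint V(n2)−V(n1) = 16.5
  V2: constraint V(n5)−V(n1) = 2.24
Assemble and solve the 9×9 MNA system:
  V(n1)=-13.01  V(n2)=3.488  V(n3)=-10.77  V(n4)=3.488  V(n5)=-10.77
  i(L1)=2.057  i(L2)=0.1241  i(V1)=-6.269  i(V2)=6.301

-10.77 V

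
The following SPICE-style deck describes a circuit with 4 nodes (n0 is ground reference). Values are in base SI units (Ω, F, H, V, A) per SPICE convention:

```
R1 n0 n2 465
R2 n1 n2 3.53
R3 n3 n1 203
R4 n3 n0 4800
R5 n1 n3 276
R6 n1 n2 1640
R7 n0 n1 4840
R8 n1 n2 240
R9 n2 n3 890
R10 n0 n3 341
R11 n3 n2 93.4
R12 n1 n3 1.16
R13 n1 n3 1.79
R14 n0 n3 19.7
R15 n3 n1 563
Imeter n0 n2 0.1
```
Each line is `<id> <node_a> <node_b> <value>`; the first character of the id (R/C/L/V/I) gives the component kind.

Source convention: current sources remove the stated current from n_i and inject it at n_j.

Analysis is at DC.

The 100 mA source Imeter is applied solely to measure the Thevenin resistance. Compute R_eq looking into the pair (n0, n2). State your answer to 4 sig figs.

MNA unknowns: 3 node voltages V₁..V_3
R1: Y=0.002151 on G[0,2]
R2: Y=0.2833 on G[1,2]
R3: Y=0.004926 on G[3,1]
R4: Y=0.0002083 on G[3,0]
R5: Y=0.003623 on G[1,3]
R6: Y=0.0006098 on G[1,2]
R7: Y=0.0002066 on G[0,1]
R8: Y=0.004167 on G[1,2]
R9: Y=0.001124 on G[2,3]
R10: Y=0.002933 on G[0,3]
R11: Y=0.01071 on G[3,2]
R12: Y=0.8621 on G[1,3]
R13: Y=0.5587 on G[1,3]
R14: Y=0.05076 on G[0,3]
R15: Y=0.001776 on G[3,1]
Imeter: z[0]−=0.1, z[2]+=0.1
solve → V1=1.826, V2=2.142, V3=1.763

R_eq = 21.42 Ω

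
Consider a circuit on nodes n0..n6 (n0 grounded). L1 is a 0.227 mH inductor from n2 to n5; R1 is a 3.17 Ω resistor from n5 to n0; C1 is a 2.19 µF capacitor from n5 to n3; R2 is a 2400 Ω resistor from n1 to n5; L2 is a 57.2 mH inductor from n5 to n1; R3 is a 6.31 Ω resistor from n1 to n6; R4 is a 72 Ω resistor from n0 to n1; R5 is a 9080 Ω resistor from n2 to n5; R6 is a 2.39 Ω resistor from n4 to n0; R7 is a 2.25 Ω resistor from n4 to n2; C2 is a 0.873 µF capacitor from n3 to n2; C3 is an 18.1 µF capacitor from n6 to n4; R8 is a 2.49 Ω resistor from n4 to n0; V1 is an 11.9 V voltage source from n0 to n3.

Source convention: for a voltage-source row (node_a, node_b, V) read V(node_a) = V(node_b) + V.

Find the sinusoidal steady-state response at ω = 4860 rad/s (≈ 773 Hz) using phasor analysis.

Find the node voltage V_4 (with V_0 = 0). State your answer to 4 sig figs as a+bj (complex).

-0.009585-0.1008j V

MNA unknowns: 6 node voltages V₁..V_6 plus 1 source current (V1)
L1: Y=0.000-0.9064j on G[2,5]
R1: Y=0.3155+0.000j on G[5,0]
C1: Y=0.000+0.01064j on G[5,3]
R2: Y=0.0004167+0.000j on G[1,5]
L2: Y=0.000-0.003597j on G[5,1]
R3: Y=0.1585+0.000j on G[1,6]
R4: Y=0.01389+0.000j on G[0,1]
R5: Y=0.0001101+0.000j on G[2,5]
R6: Y=0.4184+0.000j on G[4,0]
R7: Y=0.4444+0.000j on G[4,2]
C2: Y=0.000+0.004243j on G[3,2]
C3: Y=0.000+0.08797j on G[6,4]
R8: Y=0.4016+0.000j on G[4,0]
V1: row V0−V3=11.9, i_V1 at 0,3
solve → V1=-0.002093-0.08595j, V2=-0.02565-0.2892j, V3=-11.90+0.000j, V4=-0.009585-0.1008j, V5=0.01114-0.2957j, V6=0.002451-0.09263j
aux → i_V1=-0.004375-0.1772j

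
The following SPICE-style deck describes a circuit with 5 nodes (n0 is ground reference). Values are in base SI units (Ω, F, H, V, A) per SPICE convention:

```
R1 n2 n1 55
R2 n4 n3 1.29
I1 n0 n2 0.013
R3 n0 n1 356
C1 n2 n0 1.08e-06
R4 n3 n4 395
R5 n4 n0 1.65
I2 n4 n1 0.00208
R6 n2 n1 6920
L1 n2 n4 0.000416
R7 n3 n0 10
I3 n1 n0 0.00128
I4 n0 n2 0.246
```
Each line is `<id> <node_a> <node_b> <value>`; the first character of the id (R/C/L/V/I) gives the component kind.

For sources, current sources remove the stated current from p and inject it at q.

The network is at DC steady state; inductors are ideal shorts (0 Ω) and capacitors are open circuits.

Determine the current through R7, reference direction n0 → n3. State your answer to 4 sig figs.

-0.03274 A

MNA unknowns: 4 node voltages V₁..V_4 plus 1 source current (L1)
R1: Y=0.01818 on G[2,1]
R2: Y=0.7752 on G[4,3]
I1: z[0]−=0.013, z[2]+=0.013
R3: Y=0.002809 on G[0,1]
C1: Y=0.000 on G[2,0]
R4: Y=0.002532 on G[3,4]
R5: Y=0.6061 on G[4,0]
I2: z[4]−=0.00208, z[1]+=0.00208
R6: Y=0.0001445 on G[2,1]
L1: row V2−V4=0, i_L1 at 2,4
R7: Y=0.1000 on G[3,0]
I3: z[1]−=0.00128, z[0]+=0.00128
I4: z[0]−=0.246, z[2]+=0.246
solve → V1=0.3583, V2=0.3695, V3=0.3274, V4=0.3695
aux → i_L1=0.2588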